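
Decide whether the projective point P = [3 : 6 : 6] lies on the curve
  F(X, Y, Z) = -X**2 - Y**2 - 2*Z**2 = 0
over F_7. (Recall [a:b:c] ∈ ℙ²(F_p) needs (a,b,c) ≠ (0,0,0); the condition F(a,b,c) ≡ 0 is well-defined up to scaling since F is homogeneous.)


F(3,6,6) ≡ 2 (mod 7); P is NOT on the curve.

Evaluate F(3, 6, 6) term-by-term (mod 7).
  -X**2 ↦ -1·9·1·1 = -9
  -Y**2 ↦ -1·1·36·1 = -36
  -2*Z**2 ↦ -2·1·1·36 = -72
Sum: F(3, 6, 6) = (-9) + (-36) + (-72) = -117.
Reducing mod 7: -117 ≡ 2 (mod 7).
Since F(a, b, c) ≡ 2 ≠ 0 (mod 7), P does NOT lie on the curve.


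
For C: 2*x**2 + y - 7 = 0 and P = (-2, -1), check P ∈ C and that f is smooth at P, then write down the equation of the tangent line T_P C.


Tangent line at P: -8*x + y - 15 = 0.

Step 1: f(-2, -1) = 0, so P lies on C.
Step 2: partial derivatives
  f_x(x, y) = 4*x, f_y(x, y) = 1.
  f_x(P) = -8, f_y(P) = 1 (gradient nonzero, so P is smooth).
Step 3: tangent line at P: -8·(x − -2) + 1·(y − -1) = 0.
Expanding: -8*x + y - 15 = 0.


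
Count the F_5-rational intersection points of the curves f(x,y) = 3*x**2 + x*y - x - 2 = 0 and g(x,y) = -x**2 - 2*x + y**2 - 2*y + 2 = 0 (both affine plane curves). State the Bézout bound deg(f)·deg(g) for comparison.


Common zeros: ∅; count = 0; Bézout bound = 4.

deg(f) = 2, deg(g) = 2, so Bézout bound = 4.
Scan x ∈ F_5. For each x, list the y ∈ F_5 with f(x, y) ≡ 0 and those with g(x, y) ≡ 0 (mod 5); the common zeros in that column are the intersection.
  x = 0: f ≡ 0 at y ∈ ∅; g ≡ 0 at y ∈ {3, 4}; common: ∅.
  x = 1: f ≡ 0 at y ∈ {0}; g ≡ 0 at y ∈ ∅; common: ∅.
  x = 2: f ≡ 0 at y ∈ {1}; g ≡ 0 at y ∈ ∅; common: ∅.
  x = 3: f ≡ 0 at y ∈ {1}; g ≡ 0 at y ∈ {3, 4}; common: ∅.
  x = 4: f ≡ 0 at y ∈ {2}; g ≡ 0 at y ∈ ∅; common: ∅.
Collecting: common zeros = ∅, so the count is 0.
Comparison with the Bézout bound: 0 ≤ 4 = deg(f)·deg(g), as expected for curves with no common component (the affine F_5-count falls short of the bound because intersections may lie at infinity, over extension fields, or carry multiplicity).


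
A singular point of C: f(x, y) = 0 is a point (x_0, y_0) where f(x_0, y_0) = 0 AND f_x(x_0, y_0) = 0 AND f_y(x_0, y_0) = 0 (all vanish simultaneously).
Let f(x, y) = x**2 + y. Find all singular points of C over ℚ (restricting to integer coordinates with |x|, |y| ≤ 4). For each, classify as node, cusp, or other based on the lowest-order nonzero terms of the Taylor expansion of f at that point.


No singular points in the scanned grid; C is smooth there.

Compute partial derivatives:
  f_x = 2*x.
  f_y = 1.
f_y = 1 is a nonzero constant, so f_y never vanishes: no point (x, y) can satisfy f = f_x = f_y = 0. In particular no (x, y) ∈ {−4, ..., 4}² is singular; the curve is smooth.


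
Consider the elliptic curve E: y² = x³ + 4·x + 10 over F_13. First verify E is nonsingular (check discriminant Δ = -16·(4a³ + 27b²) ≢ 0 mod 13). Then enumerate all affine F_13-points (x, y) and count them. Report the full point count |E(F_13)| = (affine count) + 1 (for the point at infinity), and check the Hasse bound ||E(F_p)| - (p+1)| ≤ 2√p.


Affine points = {(0, 6), (0, 7), (2, 0), (3, 6), (3, 7), (4, 5), (4, 8), (5, 5), (5, 8), (6, 4), (6, 9), (7, 2), (7, 11), (10, 6), (10, 7)}; affine count = 15; |E(F_13)| = 16.

Discriminant check: Δ ∝ 4a³ + 27b² = 4·4³ + 27·10² = 4·64 + 27·100 ≡ 5 (mod 13). Nonzero ⇒ E is nonsingular.
For each x ∈ F_13, compute rhs = x³ + 4·x + 10 mod 13, then count y ∈ F_13 with y² ≡ rhs.
  x = 0: rhs = 10, matching y values: 6, 7 (2 points).
  x = 1: rhs = 2, matching y values: none (0 points).
  x = 2: rhs = 0, matching y values: 0 (1 points).
  x = 3: rhs = 10, matching y values: 6, 7 (2 points).
  x = 4: rhs = 12, matching y values: 5, 8 (2 points).
  x = 5: rhs = 12, matching y values: 5, 8 (2 points).
  x = 6: rhs = 3, matching y values: 4, 9 (2 points).
  x = 7: rhs = 4, matching y values: 2, 11 (2 points).
  x = 8: rhs = 8, matching y values: none (0 points).
  x = 9: rhs = 8, matching y values: none (0 points).
  x = 10: rhs = 10, matching y values: 6, 7 (2 points).
  x = 11: rhs = 7, matching y values: none (0 points).
  x = 12: rhs = 5, matching y values: none (0 points).
Total affine count: 15.
Full point count |E(F_13)| = 15 + 1 = 16.
Hasse bound: |16 − (13+1)| = |2| = 2 ≤ 2√13 ≈ 7.2111 ✓.


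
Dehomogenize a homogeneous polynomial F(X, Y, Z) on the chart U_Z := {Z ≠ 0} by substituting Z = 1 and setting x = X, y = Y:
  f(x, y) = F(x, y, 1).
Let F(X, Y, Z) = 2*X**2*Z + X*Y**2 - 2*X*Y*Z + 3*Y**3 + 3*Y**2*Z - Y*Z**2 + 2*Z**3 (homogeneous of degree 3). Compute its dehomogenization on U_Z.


f(x, y) = 2*x**2 + x*y**2 - 2*x*y + 3*y**3 + 3*y**2 - y + 2

On U_Z we set Z = 1. Each monomial c·X^i·Y^j·Z^k in F becomes c·x^i·y^j·1^k = c·x^i·y^j.
Substituting Z = 1: F(X, Y, 1) = 2*x**2 + x*y**2 - 2*x*y + 3*y**3 + 3*y**2 - y + 2.
Note: deg(f) ≤ deg(F) = 3; strict inequality happens when F is divisible by Z (lost terms).


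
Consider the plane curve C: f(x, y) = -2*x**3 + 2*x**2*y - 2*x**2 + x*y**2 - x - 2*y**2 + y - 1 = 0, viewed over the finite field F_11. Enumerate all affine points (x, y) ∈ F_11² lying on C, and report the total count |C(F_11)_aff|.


Affine F_11-points: {(0, 8), (0, 9), (2, 3), (3, 5), (3, 9), (4, 0), (5, 7), (5, 9), (7, 0), (9, 2), (9, 3), (10, 0), (10, 1)}; count = 13.

For each of the 121 pairs (x, y) ∈ F_11², evaluate f(x, y) mod 11. Record the zeros.
  x = 0: [0↦10, 1↦9, 2↦4, 3↦6, 4↦4, 5↦9, 6↦10, 7↦7, 8↦0, 9↦0, 10↦7]  zeros at y ∈ {8, 9}
  x = 1: [0↦5, 1↦7, 2↦7, 3↦5, 4↦1, 5↦6, 6↦9, 7↦10, 8↦9, 9↦6, 10↦1]  zeros at y ∈ ∅
  x = 2: [0↦6, 1↦4, 2↦2, 3↦0, 4↦9, 5↦7, 6↦5, 7↦3, 8↦1, 9↦10, 10↦8]  zeros at y ∈ {3}
  x = 3: [0↦1, 1↦10, 2↦10, 3↦1, 4↦5, 5↦0, 6↦8, 7↦7, 8↦8, 9↦0, 10↦5]  zeros at y ∈ {5, 9}
  x = 4: [0↦0, 1↦2, 2↦8, 3↦7, 4↦10, 5↦6, 6↦6, 7↦10, 8↦7, 9↦8, 10↦2]  zeros at y ∈ {0}
  x = 5: [0↦2, 1↦1, 2↦6, 3↦6, 4↦1, 5↦2, 6↦9, 7↦0, 8↦8, 9↦0, 10↦9]  zeros at y ∈ {7, 9}
  x = 6: [0↦6, 1↦6, 2↦3, 3↦8, 4↦10, 5↦9, 6↦5, 7↦9, 8↦10, 9↦8, 10↦3]  zeros at y ∈ ∅
  x = 7: [0↦0, 1↦5, 2↦9, 3↦1, 4↦3, 5↦4, 6↦4, 7↦3, 8↦1, 9↦9, 10↦5]  zeros at y ∈ {0}
  x = 8: [0↦5, 1↦8, 2↦1, 3↦6, 4↦1, 5↦8, 6↦5, 7↦3, 8↦2, 9↦2, 10↦3]  zeros at y ∈ ∅
  x = 9: [0↦9, 1↦3, 2↦0, 3↦0, 4↦3, 5↦9, 6↦7, 7↦8, 8↦1, 9↦8, 10↦7]  zeros at y ∈ {2, 3}
  x = 10: [0↦0, 1↦0, 2↦5, 3↦4, 4↦8, 5↦6, 6↦9, 7↦6, 8↦8, 9↦4, 10↦5]  zeros at y ∈ {0, 1}
Collecting zeros: affine points = {(0, 8), (0, 9), (2, 3), (3, 5), (3, 9), (4, 0), (5, 7), (5, 9), (7, 0), (9, 2), (9, 3), (10, 0), (10, 1)}.
Total count |C(F_11)_aff| = 13.


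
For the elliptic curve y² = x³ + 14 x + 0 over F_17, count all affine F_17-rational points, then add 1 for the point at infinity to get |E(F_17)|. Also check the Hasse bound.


Affine points = {(0, 0), (1, 7), (1, 10), (2, 6), (2, 11), (3, 1), (3, 16), (4, 1), (4, 16), (5, 5), (5, 12), (7, 4), (7, 13), (10, 1), (10, 16), (12, 3), (12, 14), (13, 4), (13, 13), (14, 4), (14, 13), (15, 7), (15, 10), (16, 6), (16, 11)}; affine count = 25; |E(F_17)| = 26.

Discriminant check: Δ ∝ 4a³ + 27b² = 4·14³ + 27·0² = 4·2744 + 27·0 ≡ 11 (mod 17). Nonzero ⇒ E is nonsingular.
For each x ∈ F_17, compute rhs = x³ + 14·x + 0 mod 17, then count y ∈ F_17 with y² ≡ rhs.
  x = 0: rhs = 0, matching y values: 0 (1 points).
  x = 1: rhs = 15, matching y values: 7, 10 (2 points).
  x = 2: rhs = 2, matching y values: 6, 11 (2 points).
  x = 3: rhs = 1, matching y values: 1, 16 (2 points).
  x = 4: rhs = 1, matching y values: 1, 16 (2 points).
  x = 5: rhs = 8, matching y values: 5, 12 (2 points).
  x = 6: rhs = 11, matching y values: none (0 points).
  x = 7: rhs = 16, matching y values: 4, 13 (2 points).
  x = 8: rhs = 12, matching y values: none (0 points).
  x = 9: rhs = 5, matching y values: none (0 points).
  x = 10: rhs = 1, matching y values: 1, 16 (2 points).
  x = 11: rhs = 6, matching y values: none (0 points).
  x = 12: rhs = 9, matching y values: 3, 14 (2 points).
  x = 13: rhs = 16, matching y values: 4, 13 (2 points).
  x = 14: rhs = 16, matching y values: 4, 13 (2 points).
  x = 15: rhs = 15, matching y values: 7, 10 (2 points).
  x = 16: rhs = 2, matching y values: 6, 11 (2 points).
Total affine count: 25.
Full point count |E(F_17)| = 25 + 1 = 26.
Hasse bound: |26 − (17+1)| = |8| = 8 ≤ 2√17 ≈ 8.2462 ✓.


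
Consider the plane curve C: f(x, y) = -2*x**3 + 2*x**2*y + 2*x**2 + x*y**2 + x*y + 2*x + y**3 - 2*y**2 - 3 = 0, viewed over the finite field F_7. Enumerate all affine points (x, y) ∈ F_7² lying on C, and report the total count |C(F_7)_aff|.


Affine F_7-points: {(2, 0), (2, 2), (2, 5), (3, 2), (4, 0), (4, 6), (5, 2)}; count = 7.

For each of the 49 pairs (x, y) ∈ F_7², evaluate f(x, y) mod 7. Record the zeros.
  x = 0: [0↦4, 1↦3, 2↦4, 3↦6, 4↦1, 5↦2, 6↦1]  zeros at y ∈ ∅
  x = 1: [0↦6, 1↦2, 2↦2, 3↦5, 4↦3, 5↦2, 6↦1]  zeros at y ∈ ∅
  x = 2: [0↦0, 1↦4, 2↦0, 3↦1, 4↦6, 5↦0, 6↦3]  zeros at y ∈ {0, 2, 5}
  x = 3: [0↦2, 1↦4, 2↦0, 3↦3, 4↦5, 5↦5, 6↦2]  zeros at y ∈ {2}
  x = 4: [0↦0, 1↦4, 2↦4, 3↦6, 4↦2, 5↦5, 6↦0]  zeros at y ∈ {0, 6}
  x = 5: [0↦3, 1↦6, 2↦0, 3↦5, 4↦6, 5↦2, 6↦6]  zeros at y ∈ {2}
  x = 6: [0↦6, 1↦5, 2↦4, 3↦2, 4↦5, 5↦5, 6↦1]  zeros at y ∈ ∅
Collecting zeros: affine points = {(2, 0), (2, 2), (2, 5), (3, 2), (4, 0), (4, 6), (5, 2)}.
Total count |C(F_7)_aff| = 7.


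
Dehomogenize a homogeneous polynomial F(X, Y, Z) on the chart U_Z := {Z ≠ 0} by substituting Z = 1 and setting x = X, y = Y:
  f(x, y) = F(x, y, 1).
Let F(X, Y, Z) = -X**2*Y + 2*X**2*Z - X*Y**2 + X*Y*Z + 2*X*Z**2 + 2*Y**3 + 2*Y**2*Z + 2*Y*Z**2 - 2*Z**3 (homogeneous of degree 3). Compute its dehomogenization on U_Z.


f(x, y) = -x**2*y + 2*x**2 - x*y**2 + x*y + 2*x + 2*y**3 + 2*y**2 + 2*y - 2

On U_Z we set Z = 1. Each monomial c·X^i·Y^j·Z^k in F becomes c·x^i·y^j·1^k = c·x^i·y^j.
Substituting Z = 1: F(X, Y, 1) = -x**2*y + 2*x**2 - x*y**2 + x*y + 2*x + 2*y**3 + 2*y**2 + 2*y - 2.
Note: deg(f) ≤ deg(F) = 3; strict inequality happens when F is divisible by Z (lost terms).


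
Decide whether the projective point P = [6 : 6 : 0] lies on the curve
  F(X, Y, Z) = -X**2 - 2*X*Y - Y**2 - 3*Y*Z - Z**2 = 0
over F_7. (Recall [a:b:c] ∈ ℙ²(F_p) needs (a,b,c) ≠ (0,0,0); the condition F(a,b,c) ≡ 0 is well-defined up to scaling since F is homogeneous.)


F(6,6,0) ≡ 3 (mod 7); P is NOT on the curve.

Evaluate F(6, 6, 0) term-by-term (mod 7).
  -X**2 ↦ -1·36·1·1 = -36
  -2*X*Y ↦ -2·6·6·1 = -72
  -Y**2 ↦ -1·1·36·1 = -36
  -3*Y*Z ↦ -3·1·6·0 = 0
  -Z**2 ↦ -1·1·1·0 = 0
Sum: F(6, 6, 0) = (-36) + (-72) + (-36) + (0) + (0) = -144.
Reducing mod 7: -144 ≡ 3 (mod 7).
Since F(a, b, c) ≡ 3 ≠ 0 (mod 7), P does NOT lie on the curve.


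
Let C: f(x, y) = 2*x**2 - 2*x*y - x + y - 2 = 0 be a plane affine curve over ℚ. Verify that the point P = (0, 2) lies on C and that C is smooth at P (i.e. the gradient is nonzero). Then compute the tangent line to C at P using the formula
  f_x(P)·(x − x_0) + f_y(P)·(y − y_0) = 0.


Tangent line at P: -5*x + y - 2 = 0.

Step 1: f(0, 2) = 0, so P lies on C.
Step 2: partial derivatives
  f_x(x, y) = 4*x - 2*y - 1, f_y(x, y) = 1 - 2*x.
  f_x(P) = -5, f_y(P) = 1 (gradient nonzero, so P is smooth).
Step 3: tangent line at P: -5·(x − 0) + 1·(y − 2) = 0.
Expanding: -5*x + y - 2 = 0.


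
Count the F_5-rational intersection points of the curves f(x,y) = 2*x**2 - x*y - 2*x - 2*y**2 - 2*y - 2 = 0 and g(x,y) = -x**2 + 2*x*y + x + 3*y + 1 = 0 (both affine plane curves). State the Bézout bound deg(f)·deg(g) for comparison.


Common zeros: {(3, 0)}; count = 1; Bézout bound = 4.

deg(f) = 2, deg(g) = 2, so Bézout bound = 4.
Scan x ∈ F_5. For each x, list the y ∈ F_5 with f(x, y) ≡ 0 and those with g(x, y) ≡ 0 (mod 5); the common zeros in that column are the intersection.
  x = 0: f ≡ 0 at y ∈ ∅; g ≡ 0 at y ∈ {3}; common: ∅.
  x = 1: f ≡ 0 at y ∈ ∅; g ≡ 0 at y ∈ ∅; common: ∅.
  x = 2: f ≡ 0 at y ∈ ∅; g ≡ 0 at y ∈ {3}; common: ∅.
  x = 3: f ≡ 0 at y ∈ {0}; g ≡ 0 at y ∈ {0}; common: {0}.
  x = 4: f ≡ 0 at y ∈ ∅; g ≡ 0 at y ∈ {1}; common: ∅.
Collecting: common zeros = {(3, 0)}, so the count is 1.
Comparison with the Bézout bound: 1 ≤ 4 = deg(f)·deg(g), as expected for curves with no common component (the affine F_5-count falls short of the bound because intersections may lie at infinity, over extension fields, or carry multiplicity).


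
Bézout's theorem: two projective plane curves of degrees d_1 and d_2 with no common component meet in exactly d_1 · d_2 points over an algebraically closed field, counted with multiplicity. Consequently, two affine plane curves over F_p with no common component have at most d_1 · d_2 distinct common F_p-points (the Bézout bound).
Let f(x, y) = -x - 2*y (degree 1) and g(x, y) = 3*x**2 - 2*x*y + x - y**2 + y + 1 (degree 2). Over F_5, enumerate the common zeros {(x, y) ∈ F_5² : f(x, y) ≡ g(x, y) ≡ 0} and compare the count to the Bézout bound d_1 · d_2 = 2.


Common zeros: {(3, 1)}; count = 1; Bézout bound = 2.

deg(f) = 1, deg(g) = 2, so Bézout bound = 2.
Scan x ∈ F_5. For each x, list the y ∈ F_5 with f(x, y) ≡ 0 and those with g(x, y) ≡ 0 (mod 5); the common zeros in that column are the intersection.
  x = 0: f ≡ 0 at y ∈ {0}; g ≡ 0 at y ∈ {3}; common: ∅.
  x = 1: f ≡ 0 at y ∈ {2}; g ≡ 0 at y ∈ {0, 4}; common: ∅.
  x = 2: f ≡ 0 at y ∈ {4}; g ≡ 0 at y ∈ {0, 2}; common: ∅.
  x = 3: f ≡ 0 at y ∈ {1}; g ≡ 0 at y ∈ {1, 4}; common: {1}.
  x = 4: f ≡ 0 at y ∈ {3}; g ≡ 0 at y ∈ {1, 2}; common: ∅.
Collecting: common zeros = {(3, 1)}, so the count is 1.
Comparison with the Bézout bound: 1 ≤ 2 = deg(f)·deg(g), as expected for curves with no common component (the affine F_5-count falls short of the bound because intersections may lie at infinity, over extension fields, or carry multiplicity).


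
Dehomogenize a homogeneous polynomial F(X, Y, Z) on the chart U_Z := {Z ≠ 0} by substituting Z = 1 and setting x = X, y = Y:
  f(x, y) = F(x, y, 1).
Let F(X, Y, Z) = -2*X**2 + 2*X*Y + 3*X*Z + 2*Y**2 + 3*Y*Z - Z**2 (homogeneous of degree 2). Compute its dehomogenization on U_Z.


f(x, y) = -2*x**2 + 2*x*y + 3*x + 2*y**2 + 3*y - 1

On U_Z we set Z = 1. Each monomial c·X^i·Y^j·Z^k in F becomes c·x^i·y^j·1^k = c·x^i·y^j.
Substituting Z = 1: F(X, Y, 1) = -2*x**2 + 2*x*y + 3*x + 2*y**2 + 3*y - 1.
Note: deg(f) ≤ deg(F) = 2; strict inequality happens when F is divisible by Z (lost terms).


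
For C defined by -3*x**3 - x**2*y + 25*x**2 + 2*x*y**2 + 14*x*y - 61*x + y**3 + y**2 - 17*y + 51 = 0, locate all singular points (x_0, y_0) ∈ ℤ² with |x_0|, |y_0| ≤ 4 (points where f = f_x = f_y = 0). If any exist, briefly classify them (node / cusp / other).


Singular points: {(3, -2)}; classification: cusp.

Compute partial derivatives:
  f_x = -9*x**2 - 2*x*y + 50*x + 2*y**2 + 14*y - 61.
  f_y = -x**2 + 4*x*y + 14*x + 3*y**2 + 2*y - 17.
Scan x_0 ∈ {−4, ..., 4}. For each x_0, f_y(x_0, y) is a polynomial in y; find its integer roots y ∈ {−4, ..., 4}, then test f_x and f at those candidates.
  x = -4: f_y(-4, y) = 3*y**2 - 14*y - 89; no integer root y with |y| ≤ 4.
  x = -3: f_y(-3, y) = 3*y**2 - 10*y - 68; no integer root y with |y| ≤ 4.
  x = -2: f_y(-2, y) = 3*y**2 - 6*y - 49; no integer root y with |y| ≤ 4.
  x = -1: f_y(-1, y) = 3*y**2 - 2*y - 32; no integer root y with |y| ≤ 4.
  x = 0: f_y(0, y) = 3*y**2 + 2*y - 17; no integer root y with |y| ≤ 4.
  x = 1: f_y(1, y) = 3*y**2 + 6*y - 4; no integer root y with |y| ≤ 4.
  x = 2: f_y(2, y) = 3*y**2 + 10*y + 7; vanishes at y ∈ {-1}. (2, -1): f_x = -5 ≠ 0.
  x = 3: f_y(3, y) = 3*y**2 + 14*y + 16; vanishes at y ∈ {-2}. (3, -2): f_x = 0, f = 0 — SINGULAR.
  x = 4: f_y(4, y) = 3*y**2 + 18*y + 23; no integer root y with |y| ≤ 4.
Only singular point on the grid: (3, -2).
Classify: substitute x = 3 + u, y = -2 + v and expand: f = -3*u**3 - u**2*v + 2*u*v**2 + v**3 + v**2.
No constant or linear terms (consistent with a singular point). Quadratic part: v**2. Cubic part: -3*u**3 - u**2*v + 2*u*v**2 + v**3.
The quadratic part v**2 is a perfect square, so there is a single (double) tangent line v = 0, i.e. y = -2. Restricting the cubic part to that line (v = 0) leaves -3*u**3 ≠ 0, so f is not divisible by v and the branch is v² ≈ 3*u**3 to lowest order — this is a cusp.
Classification: cusp.


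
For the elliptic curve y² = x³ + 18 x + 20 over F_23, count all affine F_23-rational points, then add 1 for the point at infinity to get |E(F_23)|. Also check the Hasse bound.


Affine points = {(1, 4), (1, 19), (2, 8), (2, 15), (3, 3), (3, 20), (4, 8), (4, 15), (7, 11), (7, 12), (8, 3), (8, 20), (10, 2), (10, 21), (11, 10), (11, 13), (12, 3), (12, 20), (13, 6), (13, 17), (14, 7), (14, 16), (15, 10), (15, 13), (17, 8), (17, 15), (18, 9), (18, 14), (20, 10), (20, 13), (22, 1), (22, 22)}; affine count = 32; |E(F_23)| = 33.

Discriminant check: Δ ∝ 4a³ + 27b² = 4·18³ + 27·20² = 4·5832 + 27·400 ≡ 19 (mod 23). Nonzero ⇒ E is nonsingular.
For each x ∈ F_23, compute rhs = x³ + 18·x + 20 mod 23, then count y ∈ F_23 with y² ≡ rhs.
  x = 0: rhs = 20, matching y values: none (0 points).
  x = 1: rhs = 16, matching y values: 4, 19 (2 points).
  x = 2: rhs = 18, matching y values: 8, 15 (2 points).
  x = 3: rhs = 9, matching y values: 3, 20 (2 points).
  x = 4: rhs = 18, matching y values: 8, 15 (2 points).
  x = 5: rhs = 5, matching y values: none (0 points).
  x = 6: rhs = 22, matching y values: none (0 points).
  x = 7: rhs = 6, matching y values: 11, 12 (2 points).
  x = 8: rhs = 9, matching y values: 3, 20 (2 points).
  x = 9: rhs = 14, matching y values: none (0 points).
  x = 10: rhs = 4, matching y values: 2, 21 (2 points).
  x = 11: rhs = 8, matching y values: 10, 13 (2 points).
  x = 12: rhs = 9, matching y values: 3, 20 (2 points).
  x = 13: rhs = 13, matching y values: 6, 17 (2 points).
  x = 14: rhs = 3, matching y values: 7, 16 (2 points).
  x = 15: rhs = 8, matching y values: 10, 13 (2 points).
  x = 16: rhs = 11, matching y values: none (0 points).
  x = 17: rhs = 18, matching y values: 8, 15 (2 points).
  x = 18: rhs = 12, matching y values: 9, 14 (2 points).
  x = 19: rhs = 22, matching y values: none (0 points).
  x = 20: rhs = 8, matching y values: 10, 13 (2 points).
  x = 21: rhs = 22, matching y values: none (0 points).
  x = 22: rhs = 1, matching y values: 1, 22 (2 points).
Total affine count: 32.
Full point count |E(F_23)| = 32 + 1 = 33.
Hasse bound: |33 − (23+1)| = |9| = 9 ≤ 2√23 ≈ 9.5917 ✓.


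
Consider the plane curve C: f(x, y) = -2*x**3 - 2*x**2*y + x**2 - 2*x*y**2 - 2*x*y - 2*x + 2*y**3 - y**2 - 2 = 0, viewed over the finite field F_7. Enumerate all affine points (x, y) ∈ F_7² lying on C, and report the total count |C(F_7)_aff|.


Affine F_7-points: {(3, 4), (3, 5), (5, 2), (5, 3), (5, 4), (6, 4)}; count = 6.

For each of the 49 pairs (x, y) ∈ F_7², evaluate f(x, y) mod 7. Record the zeros.
  x = 0: [0↦5, 1↦6, 2↦3, 3↦1, 4↦5, 5↦6, 6↦2]  zeros at y ∈ ∅
  x = 1: [0↦2, 1↦4, 2↦5, 3↦3, 4↦3, 5↦3, 6↦1]  zeros at y ∈ ∅
  x = 2: [0↦3, 1↦2, 2↦3, 3↦4, 4↦3, 5↦5, 6↦1]  zeros at y ∈ ∅
  x = 3: [0↦3, 1↦2, 2↦6, 3↦6, 4↦0, 5↦0, 6↦4]  zeros at y ∈ {4, 5}
  x = 4: [0↦4, 1↦6, 2↦2, 3↦4, 4↦3, 5↦4, 6↦5]  zeros at y ∈ ∅
  x = 5: [0↦1, 1↦2, 2↦0, 3↦0, 4↦0, 5↦5, 6↦6]  zeros at y ∈ {2, 3, 4}
  x = 6: [0↦3, 1↦6, 2↦2, 3↦3, 4↦0, 5↦5, 6↦2]  zeros at y ∈ {4}
Collecting zeros: affine points = {(3, 4), (3, 5), (5, 2), (5, 3), (5, 4), (6, 4)}.
Total count |C(F_7)_aff| = 6.


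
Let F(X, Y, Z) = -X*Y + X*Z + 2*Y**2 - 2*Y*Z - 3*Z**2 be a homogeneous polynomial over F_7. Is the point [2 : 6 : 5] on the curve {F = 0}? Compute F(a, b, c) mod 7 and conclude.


F(2,6,5) ≡ 5 (mod 7); P is NOT on the curve.

Evaluate F(2, 6, 5) term-by-term (mod 7).
  -X*Y ↦ -1·2·6·1 = -12
  X*Z ↦ 1·2·1·5 = 10
  2*Y**2 ↦ 2·1·36·1 = 72
  -2*Y*Z ↦ -2·1·6·5 = -60
  -3*Z**2 ↦ -3·1·1·25 = -75
Sum: F(2, 6, 5) = (-12) + (10) + (72) + (-60) + (-75) = -65.
Reducing mod 7: -65 ≡ 5 (mod 7).
Since F(a, b, c) ≡ 5 ≠ 0 (mod 7), P does NOT lie on the curve.


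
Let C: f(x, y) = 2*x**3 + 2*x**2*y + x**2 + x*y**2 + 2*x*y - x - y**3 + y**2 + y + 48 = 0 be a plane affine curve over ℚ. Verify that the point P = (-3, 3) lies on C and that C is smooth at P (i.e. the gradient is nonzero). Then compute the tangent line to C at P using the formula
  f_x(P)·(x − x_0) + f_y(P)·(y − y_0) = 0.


Tangent line at P: 26*x - 26*y + 156 = 0.

Step 1: f(-3, 3) = 0, so P lies on C.
Step 2: partial derivatives
  f_x(x, y) = 6*x**2 + 4*x*y + 2*x + y**2 + 2*y - 1, f_y(x, y) = 2*x**2 + 2*x*y + 2*x - 3*y**2 + 2*y + 1.
  f_x(P) = 26, f_y(P) = -26 (gradient nonzero, so P is smooth).
Step 3: tangent line at P: 26·(x − -3) + -26·(y − 3) = 0.
Expanding: 26*x - 26*y + 156 = 0.


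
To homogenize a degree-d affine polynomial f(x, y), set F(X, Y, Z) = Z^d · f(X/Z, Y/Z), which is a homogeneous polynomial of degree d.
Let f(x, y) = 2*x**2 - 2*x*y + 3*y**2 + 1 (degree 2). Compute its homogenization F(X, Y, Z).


F(X, Y, Z) = 2*X**2 - 2*X*Y + 3*Y**2 + Z**2

deg(f) = 2.
Substitute x = X/Z, y = Y/Z into f, then multiply by Z^2.
  monomial 2·x^2·y^0 ↦ 2·X^2·Y^0·Z^0.
  monomial -2·x^1·y^1 ↦ -2·X^1·Y^1·Z^0.
  monomial 3·x^0·y^2 ↦ 3·X^0·Y^2·Z^0.
  monomial 1·x^0·y^0 ↦ 1·X^0·Y^0·Z^2.
Collecting: F(X, Y, Z) = 2*X**2 - 2*X*Y + 3*Y**2 + Z**2.


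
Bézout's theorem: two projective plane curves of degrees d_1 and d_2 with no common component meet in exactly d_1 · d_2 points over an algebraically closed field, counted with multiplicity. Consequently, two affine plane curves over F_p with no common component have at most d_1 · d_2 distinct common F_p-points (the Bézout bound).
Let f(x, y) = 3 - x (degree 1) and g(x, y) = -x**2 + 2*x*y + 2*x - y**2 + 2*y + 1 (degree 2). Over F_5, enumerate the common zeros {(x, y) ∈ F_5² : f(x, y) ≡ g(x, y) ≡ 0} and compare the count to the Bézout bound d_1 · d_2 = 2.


Common zeros: {(3, 1), (3, 2)}; count = 2; Bézout bound = 2.

deg(f) = 1, deg(g) = 2, so Bézout bound = 2.
Scan x ∈ F_5. For each x, list the y ∈ F_5 with f(x, y) ≡ 0 and those with g(x, y) ≡ 0 (mod 5); the common zeros in that column are the intersection.
  x = 0: f ≡ 0 at y ∈ ∅; g ≡ 0 at y ∈ ∅; common: ∅.
  x = 1: f ≡ 0 at y ∈ ∅; g ≡ 0 at y ∈ {1, 3}; common: ∅.
  x = 2: f ≡ 0 at y ∈ ∅; g ≡ 0 at y ∈ {3}; common: ∅.
  x = 3: f ≡ 0 at y ∈ {0, 1, 2, 3, 4}; g ≡ 0 at y ∈ {1, 2}; common: {1, 2}.
  x = 4: f ≡ 0 at y ∈ ∅; g ≡ 0 at y ∈ ∅; common: ∅.
Collecting: common zeros = {(3, 1), (3, 2)}, so the count is 2.
Comparison with the Bézout bound: 2 ≤ 2 = deg(f)·deg(g), as expected for curves with no common component (the bound is attained).


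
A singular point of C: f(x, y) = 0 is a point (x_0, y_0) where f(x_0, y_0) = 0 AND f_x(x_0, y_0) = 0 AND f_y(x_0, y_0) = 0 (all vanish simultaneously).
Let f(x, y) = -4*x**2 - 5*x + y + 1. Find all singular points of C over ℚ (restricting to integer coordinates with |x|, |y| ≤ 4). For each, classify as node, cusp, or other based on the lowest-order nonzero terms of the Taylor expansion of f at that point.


No singular points in the scanned grid; C is smooth there.

Compute partial derivatives:
  f_x = -8*x - 5.
  f_y = 1.
f_y = 1 is a nonzero constant, so f_y never vanishes: no point (x, y) can satisfy f = f_x = f_y = 0. In particular no (x, y) ∈ {−4, ..., 4}² is singular; the curve is smooth.


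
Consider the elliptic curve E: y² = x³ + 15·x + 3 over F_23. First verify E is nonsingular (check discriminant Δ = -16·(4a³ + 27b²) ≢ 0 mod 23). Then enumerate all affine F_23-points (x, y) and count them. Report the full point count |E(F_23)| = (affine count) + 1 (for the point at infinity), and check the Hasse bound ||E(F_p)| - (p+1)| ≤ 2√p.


Affine points = {(0, 7), (0, 16), (2, 8), (2, 15), (3, 11), (3, 12), (4, 9), (4, 14), (9, 4), (9, 19), (10, 7), (10, 16), (11, 2), (11, 21), (12, 5), (12, 18), (13, 7), (13, 16), (14, 6), (14, 17), (20, 0)}; affine count = 21; |E(F_23)| = 22.

Discriminant check: Δ ∝ 4a³ + 27b² = 4·15³ + 27·3² = 4·3375 + 27·9 ≡ 12 (mod 23). Nonzero ⇒ E is nonsingular.
For each x ∈ F_23, compute rhs = x³ + 15·x + 3 mod 23, then count y ∈ F_23 with y² ≡ rhs.
  x = 0: rhs = 3, matching y values: 7, 16 (2 points).
  x = 1: rhs = 19, matching y values: none (0 points).
  x = 2: rhs = 18, matching y values: 8, 15 (2 points).
  x = 3: rhs = 6, matching y values: 11, 12 (2 points).
  x = 4: rhs = 12, matching y values: 9, 14 (2 points).
  x = 5: rhs = 19, matching y values: none (0 points).
  x = 6: rhs = 10, matching y values: none (0 points).
  x = 7: rhs = 14, matching y values: none (0 points).
  x = 8: rhs = 14, matching y values: none (0 points).
  x = 9: rhs = 16, matching y values: 4, 19 (2 points).
  x = 10: rhs = 3, matching y values: 7, 16 (2 points).
  x = 11: rhs = 4, matching y values: 2, 21 (2 points).
  x = 12: rhs = 2, matching y values: 5, 18 (2 points).
  x = 13: rhs = 3, matching y values: 7, 16 (2 points).
  x = 14: rhs = 13, matching y values: 6, 17 (2 points).
  x = 15: rhs = 15, matching y values: none (0 points).
  x = 16: rhs = 15, matching y values: none (0 points).
  x = 17: rhs = 19, matching y values: none (0 points).
  x = 18: rhs = 10, matching y values: none (0 points).
  x = 19: rhs = 17, matching y values: none (0 points).
  x = 20: rhs = 0, matching y values: 0 (1 points).
  x = 21: rhs = 11, matching y values: none (0 points).
  x = 22: rhs = 10, matching y values: none (0 points).
Total affine count: 21.
Full point count |E(F_23)| = 21 + 1 = 22.
Hasse bound: |22 − (23+1)| = |-2| = 2 ≤ 2√23 ≈ 9.5917 ✓.


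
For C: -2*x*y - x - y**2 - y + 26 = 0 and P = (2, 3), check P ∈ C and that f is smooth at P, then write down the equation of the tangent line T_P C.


Tangent line at P: -7*x - 11*y + 47 = 0.

Step 1: f(2, 3) = 0, so P lies on C.
Step 2: partial derivatives
  f_x(x, y) = -2*y - 1, f_y(x, y) = -2*x - 2*y - 1.
  f_x(P) = -7, f_y(P) = -11 (gradient nonzero, so P is smooth).
Step 3: tangent line at P: -7·(x − 2) + -11·(y − 3) = 0.
Expanding: -7*x - 11*y + 47 = 0.


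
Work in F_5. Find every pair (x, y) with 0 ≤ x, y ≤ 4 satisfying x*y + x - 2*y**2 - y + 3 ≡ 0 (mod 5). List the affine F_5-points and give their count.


Affine F_5-points: {(0, 1), (2, 0), (2, 3), (4, 2)}; count = 4.

For each of the 25 pairs (x, y) ∈ F_5², evaluate f(x, y) mod 5. Record the zeros.
  x = 0: [0↦3, 1↦0, 2↦3, 3↦2, 4↦2]  zeros at y ∈ {1}
  x = 1: [0↦4, 1↦2, 2↦1, 3↦1, 4↦2]  zeros at y ∈ ∅
  x = 2: [0↦0, 1↦4, 2↦4, 3↦0, 4↦2]  zeros at y ∈ {0, 3}
  x = 3: [0↦1, 1↦1, 2↦2, 3↦4, 4↦2]  zeros at y ∈ ∅
  x = 4: [0↦2, 1↦3, 2↦0, 3↦3, 4↦2]  zeros at y ∈ {2}
Collecting zeros: affine points = {(0, 1), (2, 0), (2, 3), (4, 2)}.
Total count |C(F_5)_aff| = 4.


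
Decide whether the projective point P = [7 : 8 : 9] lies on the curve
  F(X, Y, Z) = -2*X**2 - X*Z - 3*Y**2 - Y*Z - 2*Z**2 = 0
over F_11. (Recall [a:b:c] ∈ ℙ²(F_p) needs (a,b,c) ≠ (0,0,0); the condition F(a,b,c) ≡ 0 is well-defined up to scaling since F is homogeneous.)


F(7,8,9) ≡ 7 (mod 11); P is NOT on the curve.

Evaluate F(7, 8, 9) term-by-term (mod 11).
  -2*X**2 ↦ -2·49·1·1 = -98
  -X*Z ↦ -1·7·1·9 = -63
  -3*Y**2 ↦ -3·1·64·1 = -192
  -Y*Z ↦ -1·1·8·9 = -72
  -2*Z**2 ↦ -2·1·1·81 = -162
Sum: F(7, 8, 9) = (-98) + (-63) + (-192) + (-72) + (-162) = -587.
Reducing mod 11: -587 ≡ 7 (mod 11).
Since F(a, b, c) ≡ 7 ≠ 0 (mod 11), P does NOT lie on the curve.


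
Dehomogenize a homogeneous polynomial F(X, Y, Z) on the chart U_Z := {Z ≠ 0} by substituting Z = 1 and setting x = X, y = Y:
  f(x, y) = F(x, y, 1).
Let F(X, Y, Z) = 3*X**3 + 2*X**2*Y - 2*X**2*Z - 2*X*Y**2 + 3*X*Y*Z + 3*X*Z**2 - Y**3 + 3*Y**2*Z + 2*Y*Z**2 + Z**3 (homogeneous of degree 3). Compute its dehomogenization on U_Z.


f(x, y) = 3*x**3 + 2*x**2*y - 2*x**2 - 2*x*y**2 + 3*x*y + 3*x - y**3 + 3*y**2 + 2*y + 1

On U_Z we set Z = 1. Each monomial c·X^i·Y^j·Z^k in F becomes c·x^i·y^j·1^k = c·x^i·y^j.
Substituting Z = 1: F(X, Y, 1) = 3*x**3 + 2*x**2*y - 2*x**2 - 2*x*y**2 + 3*x*y + 3*x - y**3 + 3*y**2 + 2*y + 1.
Note: deg(f) ≤ deg(F) = 3; strict inequality happens when F is divisible by Z (lost terms).


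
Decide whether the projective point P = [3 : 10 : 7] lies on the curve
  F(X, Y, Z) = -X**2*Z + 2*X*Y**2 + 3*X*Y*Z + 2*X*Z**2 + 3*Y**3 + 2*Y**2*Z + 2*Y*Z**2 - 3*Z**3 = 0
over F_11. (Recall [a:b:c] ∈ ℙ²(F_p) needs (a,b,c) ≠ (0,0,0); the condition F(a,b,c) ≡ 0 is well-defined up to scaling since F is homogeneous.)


F(3,10,7) ≡ 4 (mod 11); P is NOT on the curve.

Evaluate F(3, 10, 7) term-by-term (mod 11).
  -X**2*Z ↦ -1·9·1·7 = -63
  2*X*Y**2 ↦ 2·3·100·1 = 600
  3*X*Y*Z ↦ 3·3·10·7 = 630
  2*X*Z**2 ↦ 2·3·1·49 = 294
  3*Y**3 ↦ 3·1·1000·1 = 3000
  2*Y**2*Z ↦ 2·1·100·7 = 1400
  2*Y*Z**2 ↦ 2·1·10·49 = 980
  -3*Z**3 ↦ -3·1·1·343 = -1029
Sum: F(3, 10, 7) = (-63) + (600) + (630) + (294) + (3000) + (1400) + (980) + (-1029) = 5812.
Reducing mod 11: 5812 ≡ 4 (mod 11).
Since F(a, b, c) ≡ 4 ≠ 0 (mod 11), P does NOT lie on the curve.


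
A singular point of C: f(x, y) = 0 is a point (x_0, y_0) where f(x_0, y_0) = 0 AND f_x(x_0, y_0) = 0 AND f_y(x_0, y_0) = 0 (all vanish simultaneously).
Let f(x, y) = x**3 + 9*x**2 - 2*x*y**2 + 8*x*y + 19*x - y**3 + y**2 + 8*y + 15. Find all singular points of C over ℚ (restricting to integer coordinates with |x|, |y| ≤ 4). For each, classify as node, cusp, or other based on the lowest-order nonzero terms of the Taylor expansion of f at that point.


Singular points: {(-3, 2)}; classification: cusp.

Compute partial derivatives:
  f_x = 3*x**2 + 18*x - 2*y**2 + 8*y + 19.
  f_y = -4*x*y + 8*x - 3*y**2 + 2*y + 8.
Scan x_0 ∈ {−4, ..., 4}. For each x_0, f_y(x_0, y) is a polynomial in y; find its integer roots y ∈ {−4, ..., 4}, then test f_x and f at those candidates.
  x = -4: f_y(-4, y) = -3*y**2 + 18*y - 24; vanishes at y ∈ {2, 4}. (-4, 2): f_x = 3 ≠ 0; (-4, 4): f_x = -5 ≠ 0.
  x = -3: f_y(-3, y) = -3*y**2 + 14*y - 16; vanishes at y ∈ {2}. (-3, 2): f_x = 0, f = 0 — SINGULAR.
  x = -2: f_y(-2, y) = -3*y**2 + 10*y - 8; vanishes at y ∈ {2}. (-2, 2): f_x = 3 ≠ 0.
  x = -1: f_y(-1, y) = -3*y**2 + 6*y; vanishes at y ∈ {0, 2}. (-1, 0): f_x = 4 ≠ 0; (-1, 2): f_x = 12 ≠ 0.
  x = 0: f_y(0, y) = -3*y**2 + 2*y + 8; vanishes at y ∈ {2}. (0, 2): f_x = 27 ≠ 0.
  x = 1: f_y(1, y) = -3*y**2 - 2*y + 16; vanishes at y ∈ {2}. (1, 2): f_x = 48 ≠ 0.
  x = 2: f_y(2, y) = -3*y**2 - 6*y + 24; vanishes at y ∈ {-4, 2}. (2, -4): f_x = 3 ≠ 0; (2, 2): f_x = 75 ≠ 0.
  x = 3: f_y(3, y) = -3*y**2 - 10*y + 32; vanishes at y ∈ {2}. (3, 2): f_x = 108 ≠ 0.
  x = 4: f_y(4, y) = -3*y**2 - 14*y + 40; vanishes at y ∈ {2}. (4, 2): f_x = 147 ≠ 0.
Only singular point on the grid: (-3, 2).
Classify: substitute x = -3 + u, y = 2 + v and expand: f = u**3 - 2*u*v**2 - v**3 + v**2.
No constant or linear terms (consistent with a singular point). Quadratic part: v**2. Cubic part: u**3 - 2*u*v**2 - v**3.
The quadratic part v**2 is a perfect square, so there is a single (double) tangent line v = 0, i.e. y = 2. Restricting the cubic part to that line (v = 0) leaves u**3 ≠ 0, so f is not divisible by v and the branch is v² ≈ -u**3 to lowest order — this is a cusp.
Classification: cusp.


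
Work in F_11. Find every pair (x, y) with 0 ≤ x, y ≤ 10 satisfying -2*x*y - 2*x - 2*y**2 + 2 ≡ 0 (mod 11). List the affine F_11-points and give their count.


Affine F_11-points: {(0, 1), (0, 10), (1, 0), (1, 10), (2, 10), (3, 9), (3, 10), (4, 8), (4, 10), (5, 7), (5, 10), (6, 6), (6, 10), (7, 5), (7, 10), (8, 4), (8, 10), (9, 3), (9, 10), (10, 2), (10, 10)}; count = 21.

For each of the 121 pairs (x, y) ∈ F_11², evaluate f(x, y) mod 11. Record the zeros.
  x = 0: [0↦2, 1↦0, 2↦5, 3↦6, 4↦3, 5↦7, 6↦7, 7↦3, 8↦6, 9↦5, 10↦0]  zeros at y ∈ {1, 10}
  x = 1: [0↦0, 1↦7, 2↦10, 3↦9, 4↦4, 5↦6, 6↦4, 7↦9, 8↦10, 9↦7, 10↦0]  zeros at y ∈ {0, 10}
  x = 2: [0↦9, 1↦3, 2↦4, 3↦1, 4↦5, 5↦5, 6↦1, 7↦4, 8↦3, 9↦9, 10↦0]  zeros at y ∈ {10}
  x = 3: [0↦7, 1↦10, 2↦9, 3↦4, 4↦6, 5↦4, 6↦9, 7↦10, 8↦7, 9↦0, 10↦0]  zeros at y ∈ {9, 10}
  x = 4: [0↦5, 1↦6, 2↦3, 3↦7, 4↦7, 5↦3, 6↦6, 7↦5, 8↦0, 9↦2, 10↦0]  zeros at y ∈ {8, 10}
  x = 5: [0↦3, 1↦2, 2↦8, 3↦10, 4↦8, 5↦2, 6↦3, 7↦0, 8↦4, 9↦4, 10↦0]  zeros at y ∈ {7, 10}
  x = 6: [0↦1, 1↦9, 2↦2, 3↦2, 4↦9, 5↦1, 6↦0, 7↦6, 8↦8, 9↦6, 10↦0]  zeros at y ∈ {6, 10}
  x = 7: [0↦10, 1↦5, 2↦7, 3↦5, 4↦10, 5↦0, 6↦8, 7↦1, 8↦1, 9↦8, 10↦0]  zeros at y ∈ {5, 10}
  x = 8: [0↦8, 1↦1, 2↦1, 3↦8, 4↦0, 5↦10, 6↦5, 7↦7, 8↦5, 9↦10, 10↦0]  zeros at y ∈ {4, 10}
  x = 9: [0↦6, 1↦8, 2↦6, 3↦0, 4↦1, 5↦9, 6↦2, 7↦2, 8↦9, 9↦1, 10↦0]  zeros at y ∈ {3, 10}
  x = 10: [0↦4, 1↦4, 2↦0, 3↦3, 4↦2, 5↦8, 6↦10, 7↦8, 8↦2, 9↦3, 10↦0]  zeros at y ∈ {2, 10}
Collecting zeros: affine points = {(0, 1), (0, 10), (1, 0), (1, 10), (2, 10), (3, 9), (3, 10), (4, 8), (4, 10), (5, 7), (5, 10), (6, 6), (6, 10), (7, 5), (7, 10), (8, 4), (8, 10), (9, 3), (9, 10), (10, 2), (10, 10)}.
Total count |C(F_11)_aff| = 21.


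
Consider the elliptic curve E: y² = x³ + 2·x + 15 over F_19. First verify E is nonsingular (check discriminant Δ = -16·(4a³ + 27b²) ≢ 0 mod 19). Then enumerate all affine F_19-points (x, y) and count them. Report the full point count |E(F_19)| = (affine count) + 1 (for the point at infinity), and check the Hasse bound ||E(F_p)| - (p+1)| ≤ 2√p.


Affine points = {(4, 7), (4, 12), (5, 6), (5, 13), (7, 7), (7, 12), (8, 7), (8, 12), (10, 3), (10, 16), (11, 0), (12, 0), (15, 0), (16, 1), (16, 18)}; affine count = 15; |E(F_19)| = 16.

Discriminant check: Δ ∝ 4a³ + 27b² = 4·2³ + 27·15² = 4·8 + 27·225 ≡ 8 (mod 19). Nonzero ⇒ E is nonsingular.
For each x ∈ F_19, compute rhs = x³ + 2·x + 15 mod 19, then count y ∈ F_19 with y² ≡ rhs.
  x = 0: rhs = 15, matching y values: none (0 points).
  x = 1: rhs = 18, matching y values: none (0 points).
  x = 2: rhs = 8, matching y values: none (0 points).
  x = 3: rhs = 10, matching y values: none (0 points).
  x = 4: rhs = 11, matching y values: 7, 12 (2 points).
  x = 5: rhs = 17, matching y values: 6, 13 (2 points).
  x = 6: rhs = 15, matching y values: none (0 points).
  x = 7: rhs = 11, matching y values: 7, 12 (2 points).
  x = 8: rhs = 11, matching y values: 7, 12 (2 points).
  x = 9: rhs = 2, matching y values: none (0 points).
  x = 10: rhs = 9, matching y values: 3, 16 (2 points).
  x = 11: rhs = 0, matching y values: 0 (1 points).
  x = 12: rhs = 0, matching y values: 0 (1 points).
  x = 13: rhs = 15, matching y values: none (0 points).
  x = 14: rhs = 13, matching y values: none (0 points).
  x = 15: rhs = 0, matching y values: 0 (1 points).
  x = 16: rhs = 1, matching y values: 1, 18 (2 points).
  x = 17: rhs = 3, matching y values: none (0 points).
  x = 18: rhs = 12, matching y values: none (0 points).
Total affine count: 15.
Full point count |E(F_19)| = 15 + 1 = 16.
Hasse bound: |16 − (19+1)| = |-4| = 4 ≤ 2√19 ≈ 8.7178 ✓.


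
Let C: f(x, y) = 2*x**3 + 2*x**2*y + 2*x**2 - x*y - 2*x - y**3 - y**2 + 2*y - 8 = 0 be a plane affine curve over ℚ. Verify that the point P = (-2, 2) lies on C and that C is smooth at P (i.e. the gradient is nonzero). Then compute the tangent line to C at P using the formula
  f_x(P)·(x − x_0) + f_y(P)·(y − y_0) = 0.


Tangent line at P: -4*x - 4*y = 0.

Step 1: f(-2, 2) = 0, so P lies on C.
Step 2: partial derivatives
  f_x(x, y) = 6*x**2 + 4*x*y + 4*x - y - 2, f_y(x, y) = 2*x**2 - x - 3*y**2 - 2*y + 2.
  f_x(P) = -4, f_y(P) = -4 (gradient nonzero, so P is smooth).
Step 3: tangent line at P: -4·(x − -2) + -4·(y − 2) = 0.
Expanding: -4*x - 4*y = 0.


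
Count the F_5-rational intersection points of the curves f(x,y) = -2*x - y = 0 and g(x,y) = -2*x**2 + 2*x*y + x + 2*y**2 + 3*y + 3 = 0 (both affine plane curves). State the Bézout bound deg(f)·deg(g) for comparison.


Common zeros: {(1, 3), (4, 2)}; count = 2; Bézout bound = 2.

deg(f) = 1, deg(g) = 2, so Bézout bound = 2.
Scan x ∈ F_5. For each x, list the y ∈ F_5 with f(x, y) ≡ 0 and those with g(x, y) ≡ 0 (mod 5); the common zeros in that column are the intersection.
  x = 0: f ≡ 0 at y ∈ {0}; g ≡ 0 at y ∈ {3}; common: ∅.
  x = 1: f ≡ 0 at y ∈ {3}; g ≡ 0 at y ∈ {2, 3}; common: {3}.
  x = 2: f ≡ 0 at y ∈ {1}; g ≡ 0 at y ∈ ∅; common: ∅.
  x = 3: f ≡ 0 at y ∈ {4}; g ≡ 0 at y ∈ ∅; common: ∅.
  x = 4: f ≡ 0 at y ∈ {2}; g ≡ 0 at y ∈ {0, 2}; common: {2}.
Collecting: common zeros = {(1, 3), (4, 2)}, so the count is 2.
Comparison with the Bézout bound: 2 ≤ 2 = deg(f)·deg(g), as expected for curves with no common component (the bound is attained).


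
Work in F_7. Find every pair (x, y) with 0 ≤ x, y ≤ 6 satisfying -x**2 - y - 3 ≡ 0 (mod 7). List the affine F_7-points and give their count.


Affine F_7-points: {(0, 4), (1, 3), (2, 0), (3, 2), (4, 2), (5, 0), (6, 3)}; count = 7.

For each of the 49 pairs (x, y) ∈ F_7², evaluate f(x, y) mod 7. Record the zeros.
  x = 0: [0↦4, 1↦3, 2↦2, 3↦1, 4↦0, 5↦6, 6↦5]  zeros at y ∈ {4}
  x = 1: [0↦3, 1↦2, 2↦1, 3↦0, 4↦6, 5↦5, 6↦4]  zeros at y ∈ {3}
  x = 2: [0↦0, 1↦6, 2↦5, 3↦4, 4↦3, 5↦2, 6↦1]  zeros at y ∈ {0}
  x = 3: [0↦2, 1↦1, 2↦0, 3↦6, 4↦5, 5↦4, 6↦3]  zeros at y ∈ {2}
  x = 4: [0↦2, 1↦1, 2↦0, 3↦6, 4↦5, 5↦4, 6↦3]  zeros at y ∈ {2}
  x = 5: [0↦0, 1↦6, 2↦5, 3↦4, 4↦3, 5↦2, 6↦1]  zeros at y ∈ {0}
  x = 6: [0↦3, 1↦2, 2↦1, 3↦0, 4↦6, 5↦5, 6↦4]  zeros at y ∈ {3}
Collecting zeros: affine points = {(0, 4), (1, 3), (2, 0), (3, 2), (4, 2), (5, 0), (6, 3)}.
Total count |C(F_7)_aff| = 7.


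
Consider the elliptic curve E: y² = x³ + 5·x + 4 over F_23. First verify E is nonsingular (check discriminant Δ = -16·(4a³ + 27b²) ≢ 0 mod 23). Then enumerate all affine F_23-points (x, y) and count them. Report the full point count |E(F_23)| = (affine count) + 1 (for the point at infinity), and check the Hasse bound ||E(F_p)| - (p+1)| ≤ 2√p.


Affine points = {(0, 2), (0, 21), (3, 0), (5, 4), (5, 19), (8, 2), (8, 21), (13, 9), (13, 14), (14, 9), (14, 14), (15, 2), (15, 21), (19, 9), (19, 14), (20, 10), (20, 13), (21, 3), (21, 20)}; affine count = 19; |E(F_23)| = 20.

Discriminant check: Δ ∝ 4a³ + 27b² = 4·5³ + 27·4² = 4·125 + 27·16 ≡ 12 (mod 23). Nonzero ⇒ E is nonsingular.
For each x ∈ F_23, compute rhs = x³ + 5·x + 4 mod 23, then count y ∈ F_23 with y² ≡ rhs.
  x = 0: rhs = 4, matching y values: 2, 21 (2 points).
  x = 1: rhs = 10, matching y values: none (0 points).
  x = 2: rhs = 22, matching y values: none (0 points).
  x = 3: rhs = 0, matching y values: 0 (1 points).
  x = 4: rhs = 19, matching y values: none (0 points).
  x = 5: rhs = 16, matching y values: 4, 19 (2 points).
  x = 6: rhs = 20, matching y values: none (0 points).
  x = 7: rhs = 14, matching y values: none (0 points).
  x = 8: rhs = 4, matching y values: 2, 21 (2 points).
  x = 9: rhs = 19, matching y values: none (0 points).
  x = 10: rhs = 19, matching y values: none (0 points).
  x = 11: rhs = 10, matching y values: none (0 points).
  x = 12: rhs = 21, matching y values: none (0 points).
  x = 13: rhs = 12, matching y values: 9, 14 (2 points).
  x = 14: rhs = 12, matching y values: 9, 14 (2 points).
  x = 15: rhs = 4, matching y values: 2, 21 (2 points).
  x = 16: rhs = 17, matching y values: none (0 points).
  x = 17: rhs = 11, matching y values: none (0 points).
  x = 18: rhs = 15, matching y values: none (0 points).
  x = 19: rhs = 12, matching y values: 9, 14 (2 points).
  x = 20: rhs = 8, matching y values: 10, 13 (2 points).
  x = 21: rhs = 9, matching y values: 3, 20 (2 points).
  x = 22: rhs = 21, matching y values: none (0 points).
Total affine count: 19.
Full point count |E(F_23)| = 19 + 1 = 20.
Hasse bound: |20 − (23+1)| = |-4| = 4 ≤ 2√23 ≈ 9.5917 ✓.
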